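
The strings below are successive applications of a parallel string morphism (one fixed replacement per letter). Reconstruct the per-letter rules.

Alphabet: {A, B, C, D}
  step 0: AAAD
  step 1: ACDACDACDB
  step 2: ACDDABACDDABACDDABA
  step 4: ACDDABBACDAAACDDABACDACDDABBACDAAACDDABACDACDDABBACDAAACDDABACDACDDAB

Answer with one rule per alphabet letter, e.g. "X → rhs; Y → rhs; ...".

  step 1 ⇒ step 2: ACDACDACDB ⇒ ACD·DA·B·ACD·DA·B·ACD·DA·B·A
    A ↦ ACD
    B ↦ A
    C ↦ DA
    D ↦ B

A->ACD, B->A, C->DA, D->B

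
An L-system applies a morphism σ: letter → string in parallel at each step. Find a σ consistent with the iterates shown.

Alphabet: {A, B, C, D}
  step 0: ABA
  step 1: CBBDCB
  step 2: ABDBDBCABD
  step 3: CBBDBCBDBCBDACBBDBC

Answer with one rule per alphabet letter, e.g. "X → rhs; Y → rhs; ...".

A->CB, B->BD, C->A, D->BC

  step 2 ⇒ step 3: ABDBDBCABD ⇒ CB·BD·BC·BD·BC·BD·A·CB·BD·BC
    A ↦ CB
    B ↦ BD
    C ↦ A
    D ↦ BC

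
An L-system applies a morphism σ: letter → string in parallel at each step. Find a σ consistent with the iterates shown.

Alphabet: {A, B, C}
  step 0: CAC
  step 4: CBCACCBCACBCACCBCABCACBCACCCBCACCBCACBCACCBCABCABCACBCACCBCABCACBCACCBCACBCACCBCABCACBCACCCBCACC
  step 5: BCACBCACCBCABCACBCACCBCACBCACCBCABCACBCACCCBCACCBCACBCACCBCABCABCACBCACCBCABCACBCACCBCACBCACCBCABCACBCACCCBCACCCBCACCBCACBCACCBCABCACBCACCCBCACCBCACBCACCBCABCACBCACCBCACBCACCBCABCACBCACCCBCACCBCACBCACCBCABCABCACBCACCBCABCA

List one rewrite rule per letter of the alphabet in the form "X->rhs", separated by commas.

A->CC, B->C, C->BCA

  step 4 ⇒ step 5: CBCACCBCACBCACCBCABCACBCACCCBCACCBCACBCACCBCABCABCACBCACCBCABCACBCACCBCACBCACCBCABCACBCACCCBCACC ⇒ BCA·C·BCA·CC·BCA·BCA·C·BCA·CC·BCA·C·BCA·CC·BCA·BCA·C·BCA·CC·C·BCA·CC·BCA·C·BCA·CC·BCA·BCA·BCA·C·BCA·CC·BCA·BCA·C·BCA·CC·BCA·C·BCA·CC·BCA·BCA·C·BCA·CC·C·BCA·CC·C·BCA·CC·BCA·C·BCA·CC·BCA·BCA·C·BCA·CC·C·BCA·CC·BCA·C·BCA·CC·BCA·BCA·C·BCA·CC·BCA·C·BCA·CC·BCA·BCA·C·BCA·CC·C·BCA·CC·BCA·C·BCA·CC·BCA·BCA·BCA·C·BCA·CC·BCA·BCA
    A ↦ CC
    B ↦ C
    C ↦ BCA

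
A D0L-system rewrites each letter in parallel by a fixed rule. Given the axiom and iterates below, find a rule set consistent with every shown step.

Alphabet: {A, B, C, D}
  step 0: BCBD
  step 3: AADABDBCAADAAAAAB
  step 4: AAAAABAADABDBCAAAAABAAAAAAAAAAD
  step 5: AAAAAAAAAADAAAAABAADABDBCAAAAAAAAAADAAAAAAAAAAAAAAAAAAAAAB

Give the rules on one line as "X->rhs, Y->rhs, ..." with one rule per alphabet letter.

  step 4 ⇒ step 5: AAAAABAADABDBCAAAAABAAAAAAAAAAD ⇒ AA·AA·AA·AA·AA·D·AA·AA·AB·AA·D·AB·D·BC·AA·AA·AA·AA·AA·D·AA·AA·AA·AA·AA·AA·AA·AA·AA·AA·AB
    A ↦ AA
    B ↦ D
    C ↦ BC
    D ↦ AB

A->AA, B->D, C->BC, D->AB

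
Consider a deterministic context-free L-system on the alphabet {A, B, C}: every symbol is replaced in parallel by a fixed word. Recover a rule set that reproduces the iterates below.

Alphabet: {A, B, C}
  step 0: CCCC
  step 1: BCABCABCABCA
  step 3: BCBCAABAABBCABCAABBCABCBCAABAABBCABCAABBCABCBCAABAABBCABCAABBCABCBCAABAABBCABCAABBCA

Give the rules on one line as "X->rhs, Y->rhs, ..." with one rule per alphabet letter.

A->BC, B->AAB, C->BCA

  step 0 ⇒ step 1: CCCC ⇒ BCA·BCA·BCA·BCA
    C ↦ BCA
    A ↦ BC  (constrained at step 1)
    B ↦ AAB  (constrained at step 1)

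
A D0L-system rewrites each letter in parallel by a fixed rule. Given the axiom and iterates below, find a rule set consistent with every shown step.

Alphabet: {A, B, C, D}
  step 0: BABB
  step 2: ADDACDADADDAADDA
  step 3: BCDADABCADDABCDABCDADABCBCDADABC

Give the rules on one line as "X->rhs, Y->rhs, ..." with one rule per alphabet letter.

A->BC, B->CD, C->AD, D->DA

  step 2 ⇒ step 3: ADDACDADADDAADDA ⇒ BC·DA·DA·BC·AD·DA·BC·DA·BC·DA·DA·BC·BC·DA·DA·BC
    A ↦ BC
    C ↦ AD
    D ↦ DA
    B ↦ CD  (constrained at step 0)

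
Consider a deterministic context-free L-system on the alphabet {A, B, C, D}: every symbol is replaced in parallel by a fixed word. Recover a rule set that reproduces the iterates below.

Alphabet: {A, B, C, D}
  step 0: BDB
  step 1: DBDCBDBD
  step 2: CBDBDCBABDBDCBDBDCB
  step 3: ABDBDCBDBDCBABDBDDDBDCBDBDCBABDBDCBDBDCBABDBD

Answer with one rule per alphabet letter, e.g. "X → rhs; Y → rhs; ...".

A->D, B->DBD, C->AB, D->CB

  step 2 ⇒ step 3: CBDBDCBABDBDCBDBDCB ⇒ AB·DBD·CB·DBD·CB·AB·DBD·D·DBD·CB·DBD·CB·AB·DBD·CB·DBD·CB·AB·DBD
    A ↦ D
    B ↦ DBD
    C ↦ AB
    D ↦ CB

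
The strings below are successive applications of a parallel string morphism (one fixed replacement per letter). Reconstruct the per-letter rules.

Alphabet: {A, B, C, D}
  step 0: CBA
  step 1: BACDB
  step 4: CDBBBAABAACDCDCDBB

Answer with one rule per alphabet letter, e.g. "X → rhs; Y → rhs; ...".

  step 0 ⇒ step 1: CBA ⇒ BA·CD·B
    A ↦ B
    B ↦ CD
    C ↦ BA
    D ↦ A  (constrained at step 1)

A->B, B->CD, C->BA, D->A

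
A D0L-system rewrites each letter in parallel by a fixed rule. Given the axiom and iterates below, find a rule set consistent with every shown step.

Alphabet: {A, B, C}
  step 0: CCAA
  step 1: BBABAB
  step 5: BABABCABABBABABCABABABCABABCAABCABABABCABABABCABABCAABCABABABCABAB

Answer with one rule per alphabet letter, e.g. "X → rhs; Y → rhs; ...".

  step 0 ⇒ step 1: CCAA ⇒ B·B·AB·AB
    A ↦ AB
    C ↦ B
    B ↦ CA  (constrained at step 1)

A->AB, B->CA, C->B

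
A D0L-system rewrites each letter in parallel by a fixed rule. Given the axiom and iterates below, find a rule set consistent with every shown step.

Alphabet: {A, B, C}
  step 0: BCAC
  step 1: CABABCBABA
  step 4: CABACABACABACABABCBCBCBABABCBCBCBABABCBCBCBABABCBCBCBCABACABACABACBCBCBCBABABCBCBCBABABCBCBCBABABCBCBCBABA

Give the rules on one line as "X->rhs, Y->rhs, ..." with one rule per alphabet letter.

A->BCB, B->C, C->ABA

  step 0 ⇒ step 1: BCAC ⇒ C·ABA·BCB·ABA
    A ↦ BCB
    B ↦ C
    C ↦ ABA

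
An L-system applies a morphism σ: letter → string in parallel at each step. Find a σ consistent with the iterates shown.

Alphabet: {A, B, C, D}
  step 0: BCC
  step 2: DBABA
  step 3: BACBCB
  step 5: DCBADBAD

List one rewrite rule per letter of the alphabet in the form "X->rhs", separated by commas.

  step 2 ⇒ step 3: DBABA ⇒ BA·C·B·C·B
    A ↦ B
    B ↦ C
    D ↦ BA
    C ↦ D  (constrained at step 0)

A->B, B->C, C->D, D->BA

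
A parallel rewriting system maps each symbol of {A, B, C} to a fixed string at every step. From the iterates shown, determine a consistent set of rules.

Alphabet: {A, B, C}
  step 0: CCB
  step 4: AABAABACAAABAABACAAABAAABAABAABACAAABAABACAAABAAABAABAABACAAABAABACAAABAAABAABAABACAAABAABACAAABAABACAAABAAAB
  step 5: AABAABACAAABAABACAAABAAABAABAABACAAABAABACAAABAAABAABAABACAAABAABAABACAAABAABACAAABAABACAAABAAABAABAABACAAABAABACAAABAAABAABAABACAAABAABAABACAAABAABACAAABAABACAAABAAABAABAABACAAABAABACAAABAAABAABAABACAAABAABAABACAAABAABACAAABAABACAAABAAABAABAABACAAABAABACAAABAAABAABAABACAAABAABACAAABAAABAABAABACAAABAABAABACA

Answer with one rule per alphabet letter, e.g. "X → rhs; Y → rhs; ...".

A->AAB, B->ACA, C->A

  step 4 ⇒ step 5: AABAABACAAABAABACAAABAAABAABAABACAAABAABACAAABAAABAABAABACAAABAABACAAABAAABAABAABACAAABAABACAAABAABACAAABAAAB ⇒ AAB·AAB·ACA·AAB·AAB·ACA·AAB·A·AAB·AAB·AAB·ACA·AAB·AAB·ACA·AAB·A·AAB·AAB·AAB·ACA·AAB·AAB·AAB·ACA·AAB·AAB·ACA·AAB·AAB·ACA·AAB·A·AAB·AAB·AAB·ACA·AAB·AAB·ACA·AAB·A·AAB·AAB·AAB·ACA·AAB·AAB·AAB·ACA·AAB·AAB·ACA·AAB·AAB·ACA·AAB·A·AAB·AAB·AAB·ACA·AAB·AAB·ACA·AAB·A·AAB·AAB·AAB·ACA·AAB·AAB·AAB·ACA·AAB·AAB·ACA·AAB·AAB·ACA·AAB·A·AAB·AAB·AAB·ACA·AAB·AAB·ACA·AAB·A·AAB·AAB·AAB·ACA·AAB·AAB·ACA·AAB·A·AAB·AAB·AAB·ACA·AAB·AAB·AAB·ACA
    A ↦ AAB
    B ↦ ACA
    C ↦ A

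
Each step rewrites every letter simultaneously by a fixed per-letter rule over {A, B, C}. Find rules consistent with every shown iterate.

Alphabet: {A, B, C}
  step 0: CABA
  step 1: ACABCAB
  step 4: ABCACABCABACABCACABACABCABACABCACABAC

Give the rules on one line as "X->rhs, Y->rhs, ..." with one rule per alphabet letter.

A->AB, B->C, C->AC

  step 0 ⇒ step 1: CABA ⇒ AC·AB·C·AB
    A ↦ AB
    B ↦ C
    C ↦ AC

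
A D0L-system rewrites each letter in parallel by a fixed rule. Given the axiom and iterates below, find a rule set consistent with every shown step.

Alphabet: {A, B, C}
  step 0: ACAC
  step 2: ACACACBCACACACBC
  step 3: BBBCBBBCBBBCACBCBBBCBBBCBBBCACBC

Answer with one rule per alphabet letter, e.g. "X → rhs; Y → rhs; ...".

  step 2 ⇒ step 3: ACACACBCACACACBC ⇒ BB·BC·BB·BC·BB·BC·AC·BC·BB·BC·BB·BC·BB·BC·AC·BC
    A ↦ BB
    B ↦ AC
    C ↦ BC

A->BB, B->AC, C->BC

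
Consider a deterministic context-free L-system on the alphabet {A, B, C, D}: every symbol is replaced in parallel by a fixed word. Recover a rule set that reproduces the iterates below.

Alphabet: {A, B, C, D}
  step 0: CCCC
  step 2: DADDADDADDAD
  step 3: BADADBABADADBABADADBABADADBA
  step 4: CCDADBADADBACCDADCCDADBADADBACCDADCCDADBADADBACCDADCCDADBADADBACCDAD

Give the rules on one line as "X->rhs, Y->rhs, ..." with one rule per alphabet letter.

A->DAD, B->CC, C->A, D->BA

  step 3 ⇒ step 4: BADADBABADADBABADADBABADADBA ⇒ CC·DAD·BA·DAD·BA·CC·DAD·CC·DAD·BA·DAD·BA·CC·DAD·CC·DAD·BA·DAD·BA·CC·DAD·CC·DAD·BA·DAD·BA·CC·DAD
    A ↦ DAD
    B ↦ CC
    D ↦ BA
    C ↦ A  (constrained at step 0)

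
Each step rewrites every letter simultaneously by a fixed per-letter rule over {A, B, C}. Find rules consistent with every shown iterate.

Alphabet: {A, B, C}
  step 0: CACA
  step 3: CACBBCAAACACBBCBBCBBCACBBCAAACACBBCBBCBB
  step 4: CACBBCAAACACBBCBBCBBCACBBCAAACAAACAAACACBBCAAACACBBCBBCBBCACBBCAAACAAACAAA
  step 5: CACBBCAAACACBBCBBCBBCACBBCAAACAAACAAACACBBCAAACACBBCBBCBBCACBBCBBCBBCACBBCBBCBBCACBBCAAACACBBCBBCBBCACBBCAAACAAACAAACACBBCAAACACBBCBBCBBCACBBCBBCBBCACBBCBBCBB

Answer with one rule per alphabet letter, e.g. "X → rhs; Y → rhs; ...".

A->CBB, B->A, C->CA

  step 4 ⇒ step 5: CACBBCAAACACBBCBBCBBCACBBCAAACAAACAAACACBBCAAACACBBCBBCBBCACBBCAAACAAACAAA ⇒ CA·CBB·CA·A·A·CA·CBB·CBB·CBB·CA·CBB·CA·A·A·CA·A·A·CA·A·A·CA·CBB·CA·A·A·CA·CBB·CBB·CBB·CA·CBB·CBB·CBB·CA·CBB·CBB·CBB·CA·CBB·CA·A·A·CA·CBB·CBB·CBB·CA·CBB·CA·A·A·CA·A·A·CA·A·A·CA·CBB·CA·A·A·CA·CBB·CBB·CBB·CA·CBB·CBB·CBB·CA·CBB·CBB·CBB
    A ↦ CBB
    B ↦ A
    C ↦ CA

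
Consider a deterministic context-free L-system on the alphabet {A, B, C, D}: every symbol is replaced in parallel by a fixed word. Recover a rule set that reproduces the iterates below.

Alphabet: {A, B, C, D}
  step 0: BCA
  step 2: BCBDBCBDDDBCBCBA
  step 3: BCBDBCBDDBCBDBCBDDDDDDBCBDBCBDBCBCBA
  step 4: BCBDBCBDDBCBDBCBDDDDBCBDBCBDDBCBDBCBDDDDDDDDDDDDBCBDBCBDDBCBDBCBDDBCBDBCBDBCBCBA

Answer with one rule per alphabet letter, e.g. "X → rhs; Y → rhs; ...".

  step 3 ⇒ step 4: BCBDBCBDDBCBDBCBDDDDDDBCBDBCBDBCBCBA ⇒ BCB·D·BCB·DD·BCB·D·BCB·DD·DD·BCB·D·BCB·DD·BCB·D·BCB·DD·DD·DD·DD·DD·DD·BCB·D·BCB·DD·BCB·D·BCB·DD·BCB·D·BCB·D·BCB·CBA
    A ↦ CBA
    B ↦ BCB
    C ↦ D
    D ↦ DD

A->CBA, B->BCB, C->D, D->DD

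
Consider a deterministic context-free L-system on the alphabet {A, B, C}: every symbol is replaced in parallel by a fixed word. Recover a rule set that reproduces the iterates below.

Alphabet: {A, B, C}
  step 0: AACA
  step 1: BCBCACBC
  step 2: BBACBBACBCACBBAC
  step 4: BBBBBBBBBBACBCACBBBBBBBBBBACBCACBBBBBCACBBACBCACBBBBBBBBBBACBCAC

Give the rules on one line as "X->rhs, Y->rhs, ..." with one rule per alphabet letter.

A->BC, B->BB, C->AC

  step 1 ⇒ step 2: BCBCACBC ⇒ BB·AC·BB·AC·BC·AC·BB·AC
    A ↦ BC
    B ↦ BB
    C ↦ AC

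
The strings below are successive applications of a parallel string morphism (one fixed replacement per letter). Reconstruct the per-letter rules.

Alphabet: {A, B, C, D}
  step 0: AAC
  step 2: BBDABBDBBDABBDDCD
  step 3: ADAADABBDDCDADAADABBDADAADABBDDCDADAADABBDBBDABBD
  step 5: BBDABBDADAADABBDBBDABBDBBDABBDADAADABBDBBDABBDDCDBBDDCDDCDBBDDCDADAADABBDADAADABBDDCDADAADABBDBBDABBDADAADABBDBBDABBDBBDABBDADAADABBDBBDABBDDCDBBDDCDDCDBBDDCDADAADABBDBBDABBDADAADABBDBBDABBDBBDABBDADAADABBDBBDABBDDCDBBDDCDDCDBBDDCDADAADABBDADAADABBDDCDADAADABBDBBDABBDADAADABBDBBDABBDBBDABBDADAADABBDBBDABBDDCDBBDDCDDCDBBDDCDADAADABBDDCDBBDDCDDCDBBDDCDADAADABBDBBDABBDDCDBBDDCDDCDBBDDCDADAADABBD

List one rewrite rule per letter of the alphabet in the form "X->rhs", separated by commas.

A->DCD, B->ADA, C->A, D->BBD

  step 2 ⇒ step 3: BBDABBDBBDABBDDCD ⇒ ADA·ADA·BBD·DCD·ADA·ADA·BBD·ADA·ADA·BBD·DCD·ADA·ADA·BBD·BBD·A·BBD
    A ↦ DCD
    B ↦ ADA
    C ↦ A
    D ↦ BBD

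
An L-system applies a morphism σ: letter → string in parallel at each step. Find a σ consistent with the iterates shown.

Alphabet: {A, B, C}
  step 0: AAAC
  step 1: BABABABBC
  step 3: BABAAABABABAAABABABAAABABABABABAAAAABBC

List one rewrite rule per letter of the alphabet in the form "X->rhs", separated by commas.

  step 0 ⇒ step 1: AAAC ⇒ BA·BA·BA·BBC
    A ↦ BA
    C ↦ BBC
    B ↦ AA  (constrained at step 1)

A->BA, B->AA, C->BBC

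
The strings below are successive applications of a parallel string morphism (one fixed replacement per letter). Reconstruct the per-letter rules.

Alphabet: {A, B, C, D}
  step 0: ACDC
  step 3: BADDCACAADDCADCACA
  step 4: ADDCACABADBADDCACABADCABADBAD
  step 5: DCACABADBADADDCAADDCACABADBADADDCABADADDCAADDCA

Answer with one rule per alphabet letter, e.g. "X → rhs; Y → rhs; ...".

A->D, B->AD, C->BA, D->CA

  step 4 ⇒ step 5: ADDCACABADBADDCACABADCABADBAD ⇒ D·CA·CA·BA·D·BA·D·AD·D·CA·AD·D·CA·CA·BA·D·BA·D·AD·D·CA·BA·D·AD·D·CA·AD·D·CA
    A ↦ D
    B ↦ AD
    C ↦ BA
    D ↦ CA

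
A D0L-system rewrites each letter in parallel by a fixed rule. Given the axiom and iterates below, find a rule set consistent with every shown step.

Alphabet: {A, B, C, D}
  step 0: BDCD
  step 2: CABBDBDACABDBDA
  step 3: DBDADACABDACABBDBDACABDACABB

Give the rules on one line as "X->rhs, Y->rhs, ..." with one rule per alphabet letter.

A->B, B->DA, C->D, D->CAB

  step 2 ⇒ step 3: CABBDBDACABDBDA ⇒ D·B·DA·DA·CAB·DA·CAB·B·D·B·DA·CAB·DA·CAB·B
    A ↦ B
    B ↦ DA
    C ↦ D
    D ↦ CAB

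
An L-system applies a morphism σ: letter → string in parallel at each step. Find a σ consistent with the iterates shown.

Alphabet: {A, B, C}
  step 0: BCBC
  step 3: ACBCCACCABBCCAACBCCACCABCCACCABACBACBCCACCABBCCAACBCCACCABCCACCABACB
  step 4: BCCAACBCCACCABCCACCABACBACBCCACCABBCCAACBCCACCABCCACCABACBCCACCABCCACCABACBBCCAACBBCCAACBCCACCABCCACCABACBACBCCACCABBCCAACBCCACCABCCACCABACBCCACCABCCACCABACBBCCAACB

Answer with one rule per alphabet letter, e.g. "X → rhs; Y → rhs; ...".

  step 3 ⇒ step 4: ACBCCACCABBCCAACBCCACCABCCACCABACBACBCCACCABBCCAACBCCACCABCCACCABACB ⇒ B·CCA·ACB·CCA·CCA·B·CCA·CCA·B·ACB·ACB·CCA·CCA·B·B·CCA·ACB·CCA·CCA·B·CCA·CCA·B·ACB·CCA·CCA·B·CCA·CCA·B·ACB·B·CCA·ACB·B·CCA·ACB·CCA·CCA·B·CCA·CCA·B·ACB·ACB·CCA·CCA·B·B·CCA·ACB·CCA·CCA·B·CCA·CCA·B·ACB·CCA·CCA·B·CCA·CCA·B·ACB·B·CCA·ACB
    A ↦ B
    B ↦ ACB
    C ↦ CCA

A->B, B->ACB, C->CCA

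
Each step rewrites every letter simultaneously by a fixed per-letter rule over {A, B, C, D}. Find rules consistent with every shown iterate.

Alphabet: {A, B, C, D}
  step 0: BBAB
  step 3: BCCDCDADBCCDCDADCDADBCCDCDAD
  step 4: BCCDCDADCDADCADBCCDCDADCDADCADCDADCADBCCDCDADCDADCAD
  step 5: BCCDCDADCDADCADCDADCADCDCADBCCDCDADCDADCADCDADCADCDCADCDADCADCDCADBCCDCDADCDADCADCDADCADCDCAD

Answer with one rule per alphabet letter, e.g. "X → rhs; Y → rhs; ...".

  step 4 ⇒ step 5: BCCDCDADCDADCADBCCDCDADCDADCADCDADCADBCCDCDADCDADCAD ⇒ BC·CD·CD·AD·CD·AD·C·AD·CD·AD·C·AD·CD·C·AD·BC·CD·CD·AD·CD·AD·C·AD·CD·AD·C·AD·CD·C·AD·CD·AD·C·AD·CD·C·AD·BC·CD·CD·AD·CD·AD·C·AD·CD·AD·C·AD·CD·C·AD
    A ↦ C
    B ↦ BC
    C ↦ CD
    D ↦ AD

A->C, B->BC, C->CD, D->AD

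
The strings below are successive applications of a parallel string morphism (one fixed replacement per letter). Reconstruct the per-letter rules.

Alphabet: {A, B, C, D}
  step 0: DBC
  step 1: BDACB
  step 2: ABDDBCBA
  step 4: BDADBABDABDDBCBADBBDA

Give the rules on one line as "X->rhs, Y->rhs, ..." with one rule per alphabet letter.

A->DB, B->A, C->CB, D->BD

  step 1 ⇒ step 2: BDACB ⇒ A·BD·DB·CB·A
    A ↦ DB
    B ↦ A
    C ↦ CB
    D ↦ BD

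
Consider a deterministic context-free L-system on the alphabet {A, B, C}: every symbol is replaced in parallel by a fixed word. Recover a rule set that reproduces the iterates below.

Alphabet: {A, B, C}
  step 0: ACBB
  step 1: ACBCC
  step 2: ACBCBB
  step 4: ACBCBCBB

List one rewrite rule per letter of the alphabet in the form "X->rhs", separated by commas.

A->AC, B->C, C->B

  step 1 ⇒ step 2: ACBCC ⇒ AC·B·C·B·B
    A ↦ AC
    B ↦ C
    C ↦ B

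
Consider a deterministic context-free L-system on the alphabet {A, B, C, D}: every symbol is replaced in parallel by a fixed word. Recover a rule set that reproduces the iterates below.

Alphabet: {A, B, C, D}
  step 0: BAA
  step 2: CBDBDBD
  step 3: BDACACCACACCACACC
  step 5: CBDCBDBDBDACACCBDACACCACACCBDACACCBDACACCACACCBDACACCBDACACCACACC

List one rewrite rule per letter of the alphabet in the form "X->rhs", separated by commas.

A->C, B->AC, C->BD, D->ACC

  step 2 ⇒ step 3: CBDBDBD ⇒ BD·AC·ACC·AC·ACC·AC·ACC
    B ↦ AC
    C ↦ BD
    D ↦ ACC
    A ↦ C  (constrained at step 0)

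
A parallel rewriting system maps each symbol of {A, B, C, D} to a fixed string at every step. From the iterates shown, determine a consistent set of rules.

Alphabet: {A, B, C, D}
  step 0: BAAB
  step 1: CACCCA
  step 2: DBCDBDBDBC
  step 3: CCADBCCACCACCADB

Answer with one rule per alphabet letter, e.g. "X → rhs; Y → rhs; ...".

  step 2 ⇒ step 3: DBCDBDBDBC ⇒ C·CA·DB·C·CA·C·CA·C·CA·DB
    B ↦ CA
    C ↦ DB
    D ↦ C
  step 0 ⇒ step 1: BAAB ⇒ CA·C·C·CA
    A ↦ C

A->C, B->CA, C->DB, D->C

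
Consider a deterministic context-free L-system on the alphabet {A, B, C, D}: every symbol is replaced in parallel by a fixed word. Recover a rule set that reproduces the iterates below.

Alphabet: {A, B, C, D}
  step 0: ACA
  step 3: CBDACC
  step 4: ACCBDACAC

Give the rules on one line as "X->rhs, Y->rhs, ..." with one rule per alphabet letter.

  step 3 ⇒ step 4: CBDACC ⇒ AC·C·B·D·AC·AC
    A ↦ D
    B ↦ C
    C ↦ AC
    D ↦ B

A->D, B->C, C->AC, D->B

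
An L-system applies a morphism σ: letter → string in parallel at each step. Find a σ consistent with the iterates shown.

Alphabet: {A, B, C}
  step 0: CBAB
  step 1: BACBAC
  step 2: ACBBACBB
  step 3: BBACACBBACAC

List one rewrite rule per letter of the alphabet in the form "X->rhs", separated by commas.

  step 2 ⇒ step 3: ACBBACBB ⇒ B·B·AC·AC·B·B·AC·AC
    A ↦ B
    B ↦ AC
    C ↦ B

A->B, B->AC, C->B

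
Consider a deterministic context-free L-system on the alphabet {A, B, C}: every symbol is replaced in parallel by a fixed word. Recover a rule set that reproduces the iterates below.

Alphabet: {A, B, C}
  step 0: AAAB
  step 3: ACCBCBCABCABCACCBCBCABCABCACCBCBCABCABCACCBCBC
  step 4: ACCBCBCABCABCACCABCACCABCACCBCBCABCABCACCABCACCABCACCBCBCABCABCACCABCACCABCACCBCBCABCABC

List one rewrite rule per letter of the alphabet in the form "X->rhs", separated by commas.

  step 3 ⇒ step 4: ACCBCBCABCABCACCBCBCABCABCACCBCBCABCABCACCBCBC ⇒ ACC·BC·BC·A·BC·A·BC·ACC·A·BC·ACC·A·BC·ACC·BC·BC·A·BC·A·BC·ACC·A·BC·ACC·A·BC·ACC·BC·BC·A·BC·A·BC·ACC·A·BC·ACC·A·BC·ACC·BC·BC·A·BC·A·BC
    A ↦ ACC
    B ↦ A
    C ↦ BC

A->ACC, B->A, C->BC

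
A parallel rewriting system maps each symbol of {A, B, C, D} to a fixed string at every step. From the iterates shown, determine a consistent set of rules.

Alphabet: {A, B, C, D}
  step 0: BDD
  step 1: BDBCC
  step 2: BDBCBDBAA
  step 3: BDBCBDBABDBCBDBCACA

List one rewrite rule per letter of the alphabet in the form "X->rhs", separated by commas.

  step 2 ⇒ step 3: BDBCBDBAA ⇒ BDB·C·BDB·A·BDB·C·BDB·CA·CA
    A ↦ CA
    B ↦ BDB
    C ↦ A
    D ↦ C

A->CA, B->BDB, C->A, D->C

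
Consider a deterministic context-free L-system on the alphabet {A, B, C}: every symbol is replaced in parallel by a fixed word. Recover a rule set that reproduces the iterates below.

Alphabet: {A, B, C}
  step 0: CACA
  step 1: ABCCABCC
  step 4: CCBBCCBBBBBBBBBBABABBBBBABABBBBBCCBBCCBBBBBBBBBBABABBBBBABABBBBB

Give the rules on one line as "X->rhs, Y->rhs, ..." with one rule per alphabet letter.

  step 0 ⇒ step 1: CACA ⇒ AB·CC·AB·CC
    A ↦ CC
    C ↦ AB
    B ↦ BB  (constrained at step 1)

A->CC, B->BB, C->AB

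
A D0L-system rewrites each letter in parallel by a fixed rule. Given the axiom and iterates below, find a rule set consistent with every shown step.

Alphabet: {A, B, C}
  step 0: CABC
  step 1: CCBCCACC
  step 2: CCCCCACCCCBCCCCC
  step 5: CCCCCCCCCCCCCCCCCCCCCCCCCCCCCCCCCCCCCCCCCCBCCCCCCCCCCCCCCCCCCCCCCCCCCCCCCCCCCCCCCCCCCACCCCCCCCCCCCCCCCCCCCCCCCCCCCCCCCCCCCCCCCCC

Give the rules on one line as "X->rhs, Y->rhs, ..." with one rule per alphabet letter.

  step 1 ⇒ step 2: CCBCCACC ⇒ CC·CC·CA·CC·CC·BC·CC·CC
    A ↦ BC
    B ↦ CA
    C ↦ CC

A->BC, B->CA, C->CC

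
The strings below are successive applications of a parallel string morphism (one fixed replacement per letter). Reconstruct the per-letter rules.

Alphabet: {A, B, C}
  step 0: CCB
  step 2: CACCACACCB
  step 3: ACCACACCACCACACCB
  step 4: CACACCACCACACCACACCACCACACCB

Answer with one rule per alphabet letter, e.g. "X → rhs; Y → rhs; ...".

  step 3 ⇒ step 4: ACCACACCACCACACCB ⇒ C·AC·AC·C·AC·C·AC·AC·C·AC·AC·C·AC·C·AC·AC·CB
    A ↦ C
    B ↦ CB
    C ↦ AC

A->C, B->CB, C->AC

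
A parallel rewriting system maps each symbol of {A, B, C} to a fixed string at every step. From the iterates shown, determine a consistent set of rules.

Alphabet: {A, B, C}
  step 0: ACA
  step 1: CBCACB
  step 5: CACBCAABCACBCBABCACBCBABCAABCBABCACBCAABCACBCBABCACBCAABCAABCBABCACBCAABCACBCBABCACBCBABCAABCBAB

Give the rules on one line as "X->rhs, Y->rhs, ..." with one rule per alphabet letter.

A->CB, B->AB, C->CA

  step 0 ⇒ step 1: ACA ⇒ CB·CA·CB
    A ↦ CB
    C ↦ CA
    B ↦ AB  (constrained at step 1)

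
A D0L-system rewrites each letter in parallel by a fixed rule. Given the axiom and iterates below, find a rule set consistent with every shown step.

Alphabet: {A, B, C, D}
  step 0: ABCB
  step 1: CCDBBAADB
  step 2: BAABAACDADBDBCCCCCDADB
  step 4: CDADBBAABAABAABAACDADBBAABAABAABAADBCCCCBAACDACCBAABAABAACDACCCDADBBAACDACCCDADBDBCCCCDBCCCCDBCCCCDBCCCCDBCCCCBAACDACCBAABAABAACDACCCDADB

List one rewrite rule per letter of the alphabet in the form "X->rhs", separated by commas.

A->CC, B->DB, C->BAA, D->CDA

  step 1 ⇒ step 2: CCDBBAADB ⇒ BAA·BAA·CDA·DB·DB·CC·CC·CDA·DB
    A ↦ CC
    B ↦ DB
    C ↦ BAA
    D ↦ CDA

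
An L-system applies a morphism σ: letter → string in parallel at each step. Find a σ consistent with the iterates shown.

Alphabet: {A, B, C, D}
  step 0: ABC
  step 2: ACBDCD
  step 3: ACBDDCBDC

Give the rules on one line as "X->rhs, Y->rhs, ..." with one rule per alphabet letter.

  step 2 ⇒ step 3: ACBDCD ⇒ AC·B·D·DC·B·DC
    A ↦ AC
    B ↦ D
    C ↦ B
    D ↦ DC

A->AC, B->D, C->B, D->DC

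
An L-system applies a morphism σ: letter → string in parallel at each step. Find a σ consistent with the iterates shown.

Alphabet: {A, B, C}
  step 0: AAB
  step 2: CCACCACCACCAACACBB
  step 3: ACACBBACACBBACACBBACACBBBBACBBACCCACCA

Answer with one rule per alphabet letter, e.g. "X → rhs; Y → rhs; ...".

A->BB, B->CCA, C->AC

  step 2 ⇒ step 3: CCACCACCACCAACACBB ⇒ AC·AC·BB·AC·AC·BB·AC·AC·BB·AC·AC·BB·BB·AC·BB·AC·CCA·CCA
    A ↦ BB
    B ↦ CCA
    C ↦ AC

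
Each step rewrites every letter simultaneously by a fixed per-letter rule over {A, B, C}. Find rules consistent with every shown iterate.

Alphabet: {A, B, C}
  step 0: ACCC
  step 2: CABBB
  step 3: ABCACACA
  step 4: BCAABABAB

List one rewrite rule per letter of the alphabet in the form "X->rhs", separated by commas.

  step 3 ⇒ step 4: ABCACACA ⇒ B·CA·A·B·A·B·A·B
    A ↦ B
    B ↦ CA
    C ↦ A

A->B, B->CA, C->A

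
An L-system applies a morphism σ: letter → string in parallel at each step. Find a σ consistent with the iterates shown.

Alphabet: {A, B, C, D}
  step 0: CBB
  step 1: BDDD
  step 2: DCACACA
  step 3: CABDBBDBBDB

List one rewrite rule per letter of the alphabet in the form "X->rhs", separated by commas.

  step 2 ⇒ step 3: DCACACA ⇒ CA·BD·B·BD·B·BD·B
    A ↦ B
    C ↦ BD
    D ↦ CA
  step 0 ⇒ step 1: CBB ⇒ BD·D·D
    B ↦ D

A->B, B->D, C->BD, D->CA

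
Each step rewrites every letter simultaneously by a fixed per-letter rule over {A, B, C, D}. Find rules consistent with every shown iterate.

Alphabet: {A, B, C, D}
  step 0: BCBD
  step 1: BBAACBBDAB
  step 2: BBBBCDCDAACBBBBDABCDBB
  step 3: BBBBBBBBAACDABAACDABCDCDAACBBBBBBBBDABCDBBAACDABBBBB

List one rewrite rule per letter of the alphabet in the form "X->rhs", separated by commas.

A->CD, B->BB, C->AAC, D->DAB

  step 2 ⇒ step 3: BBBBCDCDAACBBBBDABCDBB ⇒ BB·BB·BB·BB·AAC·DAB·AAC·DAB·CD·CD·AAC·BB·BB·BB·BB·DAB·CD·BB·AAC·DAB·BB·BB
    A ↦ CD
    B ↦ BB
    C ↦ AAC
    D ↦ DAB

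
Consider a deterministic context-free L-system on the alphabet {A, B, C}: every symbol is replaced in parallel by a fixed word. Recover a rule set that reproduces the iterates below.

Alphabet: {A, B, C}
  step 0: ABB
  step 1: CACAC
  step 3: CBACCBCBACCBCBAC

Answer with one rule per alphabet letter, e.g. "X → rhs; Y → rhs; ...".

  step 0 ⇒ step 1: ABB ⇒ C·AC·AC
    A ↦ C
    B ↦ AC
    C ↦ CB  (constrained at step 1)

A->C, B->AC, C->CB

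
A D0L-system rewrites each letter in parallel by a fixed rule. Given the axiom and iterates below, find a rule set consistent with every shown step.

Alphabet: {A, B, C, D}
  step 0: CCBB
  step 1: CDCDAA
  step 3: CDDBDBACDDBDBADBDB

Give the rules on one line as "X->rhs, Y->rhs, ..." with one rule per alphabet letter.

  step 0 ⇒ step 1: CCBB ⇒ CD·CD·A·A
    B ↦ A
    C ↦ CD
    A ↦ D  (constrained at step 1)
    D ↦ DB  (constrained at step 1)

A->D, B->A, C->CD, D->DB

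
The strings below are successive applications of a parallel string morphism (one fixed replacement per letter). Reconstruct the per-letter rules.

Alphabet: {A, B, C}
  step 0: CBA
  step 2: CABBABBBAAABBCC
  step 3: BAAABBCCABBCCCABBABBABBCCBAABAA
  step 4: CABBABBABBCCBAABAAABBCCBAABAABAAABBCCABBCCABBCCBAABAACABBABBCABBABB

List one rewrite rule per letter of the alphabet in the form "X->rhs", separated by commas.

  step 3 ⇒ step 4: BAAABBCCABBCCCABBABBABBCCBAABAA ⇒ C·ABB·ABB·ABB·C·C·BAA·BAA·ABB·C·C·BAA·BAA·BAA·ABB·C·C·ABB·C·C·ABB·C·C·BAA·BAA·C·ABB·ABB·C·ABB·ABB
    A ↦ ABB
    B ↦ C
    C ↦ BAA

A->ABB, B->C, C->BAA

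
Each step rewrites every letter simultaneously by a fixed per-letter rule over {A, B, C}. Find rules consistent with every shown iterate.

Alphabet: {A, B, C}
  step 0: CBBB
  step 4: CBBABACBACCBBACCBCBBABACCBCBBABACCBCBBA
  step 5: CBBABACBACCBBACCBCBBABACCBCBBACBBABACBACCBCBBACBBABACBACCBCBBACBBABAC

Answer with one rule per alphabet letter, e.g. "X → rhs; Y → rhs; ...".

  step 4 ⇒ step 5: CBBABACBACCBBACCBCBBABACCBCBBABACCBCBBA ⇒ CB·BA·BA·C·BA·C·CB·BA·C·CB·CB·BA·BA·C·CB·CB·BA·CB·BA·BA·C·BA·C·CB·CB·BA·CB·BA·BA·C·BA·C·CB·CB·BA·CB·BA·BA·C
    A ↦ C
    B ↦ BA
    C ↦ CB

A->C, B->BA, C->CB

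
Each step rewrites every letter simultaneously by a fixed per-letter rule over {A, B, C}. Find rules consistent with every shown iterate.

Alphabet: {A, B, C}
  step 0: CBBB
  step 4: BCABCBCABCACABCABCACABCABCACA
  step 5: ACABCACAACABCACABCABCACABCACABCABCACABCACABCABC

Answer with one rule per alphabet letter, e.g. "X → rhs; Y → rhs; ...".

A->BC, B->AC, C->A

  step 4 ⇒ step 5: BCABCBCABCACABCABCACABCABCACA ⇒ AC·A·BC·AC·A·AC·A·BC·AC·A·BC·A·BC·AC·A·BC·AC·A·BC·A·BC·AC·A·BC·AC·A·BC·A·BC
    A ↦ BC
    B ↦ AC
    C ↦ A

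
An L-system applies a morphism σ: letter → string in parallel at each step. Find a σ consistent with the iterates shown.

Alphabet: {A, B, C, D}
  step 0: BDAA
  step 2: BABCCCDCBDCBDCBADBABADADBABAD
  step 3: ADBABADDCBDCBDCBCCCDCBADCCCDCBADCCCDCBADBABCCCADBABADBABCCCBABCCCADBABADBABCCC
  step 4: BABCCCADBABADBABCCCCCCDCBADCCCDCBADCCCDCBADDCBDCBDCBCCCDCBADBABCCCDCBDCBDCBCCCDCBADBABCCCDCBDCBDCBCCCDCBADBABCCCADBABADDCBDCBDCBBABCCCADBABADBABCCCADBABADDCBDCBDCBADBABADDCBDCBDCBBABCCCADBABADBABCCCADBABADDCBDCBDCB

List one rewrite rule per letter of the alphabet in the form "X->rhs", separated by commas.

A->BAB, B->AD, C->DCB, D->CCC

  step 3 ⇒ step 4: ADBABADDCBDCBDCBCCCDCBADCCCDCBADCCCDCBADBABCCCADBABADBABCCCBABCCCADBABADBABCCC ⇒ BAB·CCC·AD·BAB·AD·BAB·CCC·CCC·DCB·AD·CCC·DCB·AD·CCC·DCB·AD·DCB·DCB·DCB·CCC·DCB·AD·BAB·CCC·DCB·DCB·DCB·CCC·DCB·AD·BAB·CCC·DCB·DCB·DCB·CCC·DCB·AD·BAB·CCC·AD·BAB·AD·DCB·DCB·DCB·BAB·CCC·AD·BAB·AD·BAB·CCC·AD·BAB·AD·DCB·DCB·DCB·AD·BAB·AD·DCB·DCB·DCB·BAB·CCC·AD·BAB·AD·BAB·CCC·AD·BAB·AD·DCB·DCB·DCB
    A ↦ BAB
    B ↦ AD
    C ↦ DCB
    D ↦ CCC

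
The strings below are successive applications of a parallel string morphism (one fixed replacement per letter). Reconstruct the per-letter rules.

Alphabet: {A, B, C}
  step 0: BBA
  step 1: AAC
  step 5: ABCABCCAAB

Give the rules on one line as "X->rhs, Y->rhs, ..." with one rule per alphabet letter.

A->C, B->A, C->AB

  step 0 ⇒ step 1: BBA ⇒ A·A·C
    A ↦ C
    B ↦ A
    C ↦ AB  (constrained at step 1)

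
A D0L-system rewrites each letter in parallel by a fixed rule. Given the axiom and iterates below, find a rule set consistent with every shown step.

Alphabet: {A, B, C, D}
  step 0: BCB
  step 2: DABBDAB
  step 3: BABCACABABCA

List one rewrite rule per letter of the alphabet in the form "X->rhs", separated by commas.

A->AB, B->CA, C->D, D->B

  step 2 ⇒ step 3: DABBDAB ⇒ B·AB·CA·CA·B·AB·CA
    A ↦ AB
    B ↦ CA
    D ↦ B
    C ↦ D  (constrained at step 0)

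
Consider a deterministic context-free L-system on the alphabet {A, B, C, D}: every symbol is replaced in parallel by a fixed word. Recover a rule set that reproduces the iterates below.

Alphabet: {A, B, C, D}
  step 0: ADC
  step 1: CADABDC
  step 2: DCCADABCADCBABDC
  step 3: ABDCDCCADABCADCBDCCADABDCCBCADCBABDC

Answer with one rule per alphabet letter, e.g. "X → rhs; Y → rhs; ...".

A->CAD, B->CB, C->DC, D->AB

  step 2 ⇒ step 3: DCCADABCADCBABDC ⇒ AB·DC·DC·CAD·AB·CAD·CB·DC·CAD·AB·DC·CB·CAD·CB·AB·DC
    A ↦ CAD
    B ↦ CB
    C ↦ DC
    D ↦ AB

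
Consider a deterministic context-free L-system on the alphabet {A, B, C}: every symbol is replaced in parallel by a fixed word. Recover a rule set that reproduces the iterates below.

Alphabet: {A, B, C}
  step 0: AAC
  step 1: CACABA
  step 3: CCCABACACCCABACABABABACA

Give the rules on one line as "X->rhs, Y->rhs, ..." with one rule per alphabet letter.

A->CA, B->CC, C->BA

  step 0 ⇒ step 1: AAC ⇒ CA·CA·BA
    A ↦ CA
    C ↦ BA
    B ↦ CC  (constrained at step 1)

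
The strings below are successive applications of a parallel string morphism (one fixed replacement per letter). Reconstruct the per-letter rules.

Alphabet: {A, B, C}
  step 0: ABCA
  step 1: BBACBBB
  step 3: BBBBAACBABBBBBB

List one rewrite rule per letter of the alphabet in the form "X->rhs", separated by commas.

  step 0 ⇒ step 1: ABCA ⇒ BB·A·CB·BB
    A ↦ BB
    B ↦ A
    C ↦ CB

A->BB, B->A, C->CB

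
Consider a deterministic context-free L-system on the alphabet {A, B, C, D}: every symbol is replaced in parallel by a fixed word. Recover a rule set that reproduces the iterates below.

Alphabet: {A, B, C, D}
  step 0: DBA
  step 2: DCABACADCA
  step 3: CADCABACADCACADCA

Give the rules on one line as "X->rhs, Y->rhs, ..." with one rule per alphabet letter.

  step 2 ⇒ step 3: DCABACADCA ⇒ CA·D·CA·BA·CA·D·CA·CA·D·CA
    A ↦ CA
    B ↦ BA
    C ↦ D
    D ↦ CA

A->CA, B->BA, C->D, D->CA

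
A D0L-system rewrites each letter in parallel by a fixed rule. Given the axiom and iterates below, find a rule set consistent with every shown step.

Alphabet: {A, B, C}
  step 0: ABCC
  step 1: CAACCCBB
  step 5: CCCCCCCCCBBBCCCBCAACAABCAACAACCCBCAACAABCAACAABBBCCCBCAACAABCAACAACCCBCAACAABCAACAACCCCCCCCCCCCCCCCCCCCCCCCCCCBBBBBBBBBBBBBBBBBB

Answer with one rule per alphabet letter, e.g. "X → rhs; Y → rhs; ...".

  step 0 ⇒ step 1: ABCC ⇒ CAA·CCC·B·B
    A ↦ CAA
    B ↦ CCC
    C ↦ B

A->CAA, B->CCC, C->B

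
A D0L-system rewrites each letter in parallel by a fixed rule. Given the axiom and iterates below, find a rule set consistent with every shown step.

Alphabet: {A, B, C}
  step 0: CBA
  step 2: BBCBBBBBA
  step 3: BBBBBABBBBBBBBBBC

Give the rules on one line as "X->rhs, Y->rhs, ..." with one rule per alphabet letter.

  step 2 ⇒ step 3: BBCBBBBBA ⇒ BB·BB·BA·BB·BB·BB·BB·BB·C
    A ↦ C
    B ↦ BB
    C ↦ BA

A->C, B->BB, C->BA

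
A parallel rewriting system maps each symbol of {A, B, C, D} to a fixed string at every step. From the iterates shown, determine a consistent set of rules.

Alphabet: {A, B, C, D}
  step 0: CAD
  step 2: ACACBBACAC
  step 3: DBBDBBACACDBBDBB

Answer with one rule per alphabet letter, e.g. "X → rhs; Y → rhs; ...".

  step 2 ⇒ step 3: ACACBBACAC ⇒ D·BB·D·BB·AC·AC·D·BB·D·BB
    A ↦ D
    B ↦ AC
    C ↦ BB
    D ↦ BB  (constrained at step 0)

A->D, B->AC, C->BB, D->BB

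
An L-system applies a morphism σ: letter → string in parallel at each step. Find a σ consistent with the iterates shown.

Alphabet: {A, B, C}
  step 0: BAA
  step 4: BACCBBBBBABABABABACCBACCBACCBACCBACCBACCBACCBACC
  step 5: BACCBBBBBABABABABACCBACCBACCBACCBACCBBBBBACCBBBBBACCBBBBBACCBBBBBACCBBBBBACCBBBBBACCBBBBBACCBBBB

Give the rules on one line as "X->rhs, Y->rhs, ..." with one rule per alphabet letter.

  step 4 ⇒ step 5: BACCBBBBBABABABABACCBACCBACCBACCBACCBACCBACCBACC ⇒ BA·CC·BB·BB·BA·BA·BA·BA·BA·CC·BA·CC·BA·CC·BA·CC·BA·CC·BB·BB·BA·CC·BB·BB·BA·CC·BB·BB·BA·CC·BB·BB·BA·CC·BB·BB·BA·CC·BB·BB·BA·CC·BB·BB·BA·CC·BB·BB
    A ↦ CC
    B ↦ BA
    C ↦ BB

A->CC, B->BA, C->BB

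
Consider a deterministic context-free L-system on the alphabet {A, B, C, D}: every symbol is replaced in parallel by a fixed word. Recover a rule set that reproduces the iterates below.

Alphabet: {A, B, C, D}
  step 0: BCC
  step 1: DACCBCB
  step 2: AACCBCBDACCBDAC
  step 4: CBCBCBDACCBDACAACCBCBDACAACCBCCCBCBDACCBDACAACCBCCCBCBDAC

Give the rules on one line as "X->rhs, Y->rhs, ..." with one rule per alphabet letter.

  step 1 ⇒ step 2: DACCBCB ⇒ AA·C·CB·CB·DAC·CB·DAC
    A ↦ C
    B ↦ DAC
    C ↦ CB
    D ↦ AA

A->C, B->DAC, C->CB, D->AA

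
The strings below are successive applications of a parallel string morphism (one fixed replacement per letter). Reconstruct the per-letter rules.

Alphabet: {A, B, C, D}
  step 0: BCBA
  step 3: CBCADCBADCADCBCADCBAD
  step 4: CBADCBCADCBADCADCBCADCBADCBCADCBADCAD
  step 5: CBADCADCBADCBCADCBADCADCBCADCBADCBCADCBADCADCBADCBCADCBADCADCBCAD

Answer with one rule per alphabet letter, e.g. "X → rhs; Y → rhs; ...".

A->C, B->AD, C->CB, D->AD

  step 4 ⇒ step 5: CBADCBCADCBADCADCBCADCBADCBCADCBADCAD ⇒ CB·AD·C·AD·CB·AD·CB·C·AD·CB·AD·C·AD·CB·C·AD·CB·AD·CB·C·AD·CB·AD·C·AD·CB·AD·CB·C·AD·CB·AD·C·AD·CB·C·AD
    A ↦ C
    B ↦ AD
    C ↦ CB
    D ↦ AD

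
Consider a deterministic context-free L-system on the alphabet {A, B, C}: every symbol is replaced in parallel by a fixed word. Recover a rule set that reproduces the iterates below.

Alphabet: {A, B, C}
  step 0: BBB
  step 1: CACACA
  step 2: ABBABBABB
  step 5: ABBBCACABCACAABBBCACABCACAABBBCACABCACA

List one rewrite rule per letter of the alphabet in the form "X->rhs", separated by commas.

  step 1 ⇒ step 2: CACACA ⇒ AB·B·AB·B·AB·B
    A ↦ B
    C ↦ AB
  step 0 ⇒ step 1: BBB ⇒ CA·CA·CA
    B ↦ CA

A->B, B->CA, C->AB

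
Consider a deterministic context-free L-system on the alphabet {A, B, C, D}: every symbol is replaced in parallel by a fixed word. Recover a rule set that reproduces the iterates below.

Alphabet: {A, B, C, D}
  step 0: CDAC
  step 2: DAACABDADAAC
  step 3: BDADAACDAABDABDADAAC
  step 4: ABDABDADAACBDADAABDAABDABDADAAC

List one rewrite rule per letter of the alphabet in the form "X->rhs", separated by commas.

A->DA, B->A, C->AC, D->B

  step 3 ⇒ step 4: BDADAACDAABDABDADAAC ⇒ A·B·DA·B·DA·DA·AC·B·DA·DA·A·B·DA·A·B·DA·B·DA·DA·AC
    A ↦ DA
    B ↦ A
    C ↦ AC
    D ↦ B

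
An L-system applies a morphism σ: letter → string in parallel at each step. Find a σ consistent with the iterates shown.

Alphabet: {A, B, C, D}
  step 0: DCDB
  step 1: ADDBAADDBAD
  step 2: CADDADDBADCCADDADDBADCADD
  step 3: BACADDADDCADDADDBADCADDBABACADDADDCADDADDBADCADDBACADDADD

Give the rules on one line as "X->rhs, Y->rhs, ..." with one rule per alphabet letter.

A->C, B->BAD, C->BA, D->ADD

  step 2 ⇒ step 3: CADDADDBADCCADDADDBADCADD ⇒ BA·C·ADD·ADD·C·ADD·ADD·BAD·C·ADD·BA·BA·C·ADD·ADD·C·ADD·ADD·BAD·C·ADD·BA·C·ADD·ADD
    A ↦ C
    B ↦ BAD
    C ↦ BA
    D ↦ ADD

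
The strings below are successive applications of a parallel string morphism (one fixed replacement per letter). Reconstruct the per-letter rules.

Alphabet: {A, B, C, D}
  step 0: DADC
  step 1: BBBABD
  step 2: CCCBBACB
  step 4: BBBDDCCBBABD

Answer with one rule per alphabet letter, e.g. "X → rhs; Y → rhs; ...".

  step 1 ⇒ step 2: BBBABD ⇒ C·C·C·BBA·C·B
    A ↦ BBA
    B ↦ C
    D ↦ B
  step 0 ⇒ step 1: DADC ⇒ B·BBA·B·D
    C ↦ D

A->BBA, B->C, C->D, D->B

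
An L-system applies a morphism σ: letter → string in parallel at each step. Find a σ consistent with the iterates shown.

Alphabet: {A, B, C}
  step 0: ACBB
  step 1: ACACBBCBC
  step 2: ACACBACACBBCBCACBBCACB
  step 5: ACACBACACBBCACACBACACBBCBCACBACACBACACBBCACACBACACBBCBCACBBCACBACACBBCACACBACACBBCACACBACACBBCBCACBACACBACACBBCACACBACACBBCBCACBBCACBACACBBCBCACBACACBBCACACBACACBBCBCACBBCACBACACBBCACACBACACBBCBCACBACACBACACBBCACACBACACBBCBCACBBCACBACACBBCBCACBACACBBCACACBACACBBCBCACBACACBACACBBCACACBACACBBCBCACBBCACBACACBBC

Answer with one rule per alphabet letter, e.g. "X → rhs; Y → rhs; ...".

  step 1 ⇒ step 2: ACACBBCBC ⇒ AC·ACB·AC·ACB·BC·BC·ACB·BC·ACB
    A ↦ AC
    B ↦ BC
    C ↦ ACB

A->AC, B->BC, C->ACB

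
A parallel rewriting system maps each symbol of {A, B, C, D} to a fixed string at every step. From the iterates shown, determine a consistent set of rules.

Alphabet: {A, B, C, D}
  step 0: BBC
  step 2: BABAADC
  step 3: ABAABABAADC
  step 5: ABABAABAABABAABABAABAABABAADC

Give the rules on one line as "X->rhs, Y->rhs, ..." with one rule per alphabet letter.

  step 2 ⇒ step 3: BABAADC ⇒ A·BA·A·BA·BA·A·DC
    A ↦ BA
    B ↦ A
    C ↦ DC
    D ↦ A

A->BA, B->A, C->DC, D->A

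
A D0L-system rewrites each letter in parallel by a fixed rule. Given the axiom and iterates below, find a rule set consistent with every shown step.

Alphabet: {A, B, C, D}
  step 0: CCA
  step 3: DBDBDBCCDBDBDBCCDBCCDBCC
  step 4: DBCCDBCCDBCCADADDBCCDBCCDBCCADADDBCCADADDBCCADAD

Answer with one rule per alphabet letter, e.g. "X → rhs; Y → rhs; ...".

  step 3 ⇒ step 4: DBDBDBCCDBDBDBCCDBCCDBCC ⇒ DB·CC·DB·CC·DB·CC·AD·AD·DB·CC·DB·CC·DB·CC·AD·AD·DB·CC·AD·AD·DB·CC·AD·AD
    B ↦ CC
    C ↦ AD
    D ↦ DB
    A ↦ DD  (constrained at step 0)

A->DD, B->CC, C->AD, D->DB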